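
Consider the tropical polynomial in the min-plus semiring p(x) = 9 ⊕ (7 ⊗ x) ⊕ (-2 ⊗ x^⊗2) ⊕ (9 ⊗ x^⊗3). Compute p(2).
p(2) = 2

A tropical monomial a ⊗ x^⊗i evaluates to a + i · x. Evaluating each term at x = 2:
  Term 0 contributes 9 + 0 · 2 = 9
  Term 1 contributes 7 + 1 · 2 = 9
  Term 2 contributes -2 + 2 · 2 = 2
  Term 3 contributes 9 + 3 · 2 = 15
p(2) = ⊕ of these = min[9, 9, 2, 15] = 2.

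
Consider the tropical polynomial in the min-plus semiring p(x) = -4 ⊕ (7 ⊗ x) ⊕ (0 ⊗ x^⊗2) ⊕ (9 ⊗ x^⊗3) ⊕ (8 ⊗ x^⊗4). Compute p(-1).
p(-1) = -4

A tropical monomial a ⊗ x^⊗i evaluates to a + i · x. Evaluating each term at x = -1:
  Term 0 contributes -4 + 0 · -1 = -4
  Term 1 contributes 7 + 1 · -1 = 6
  Term 2 contributes 0 + 2 · -1 = -2
  Term 3 contributes 9 + 3 · -1 = 6
  Term 4 contributes 8 + 4 · -1 = 4
p(-1) = ⊕ of these = min[-4, 6, -2, 6, 4] = -4.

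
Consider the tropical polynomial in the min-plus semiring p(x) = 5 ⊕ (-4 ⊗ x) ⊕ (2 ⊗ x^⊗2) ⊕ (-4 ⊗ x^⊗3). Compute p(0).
p(0) = -4

A tropical monomial a ⊗ x^⊗i evaluates to a + i · x. Evaluating each term at x = 0:
  Term 0 contributes 5 + 0 · 0 = 5
  Term 1 contributes -4 + 1 · 0 = -4
  Term 2 contributes 2 + 2 · 0 = 2
  Term 3 contributes -4 + 3 · 0 = -4
p(0) = ⊕ of these = min[5, -4, 2, -4] = -4.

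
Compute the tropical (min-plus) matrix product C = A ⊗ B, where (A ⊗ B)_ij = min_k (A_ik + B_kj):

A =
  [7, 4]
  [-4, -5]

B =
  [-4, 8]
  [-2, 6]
A ⊗ B =
  [2, 10]
  [-8, 1]

Apply the min-plus product entry-by-entry:
  C[0][0] = min over k of (A[0][0] + B[0][0] = 7 + -4 = 3, A[0][1] + B[1][0] = 4 + -2 = 2) = 2 (attained at k = 1)
  C[0][1] = min over k of (A[0][0] + B[0][1] = 7 + 8 = 15, A[0][1] + B[1][1] = 4 + 6 = 10) = 10 (attained at k = 1)
  C[1][0] = min over k of (A[1][0] + B[0][0] = -4 + -4 = -8, A[1][1] + B[1][0] = -5 + -2 = -7) = -8 (attained at k = 0)
  C[1][1] = min over k of (A[1][0] + B[0][1] = -4 + 8 = 4, A[1][1] + B[1][1] = -5 + 6 = 1) = 1 (attained at k = 1)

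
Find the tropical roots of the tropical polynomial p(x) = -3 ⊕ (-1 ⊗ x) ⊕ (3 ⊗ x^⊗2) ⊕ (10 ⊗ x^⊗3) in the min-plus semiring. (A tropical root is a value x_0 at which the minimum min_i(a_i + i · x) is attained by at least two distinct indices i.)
Roots: {-7, -4, -2}

Each tropical root is a break point of the lower envelope of the lines y = a_i + i · x (there are 4 lines, with slopes 0, 1, ..., 3). Only the lines that attain the minimum somewhere contribute to roots; other lines are dominated. Here the surviving (envelope) indices are i = 3, i = 2, i = 1, i = 0.
Intersections between consecutive envelope lines give the roots: for adjacent envelope indices i < j the intersection is x = (a_i − a_j) / (j − i). Reading off the sorted break points: {-7, -4, -2}.
Verification: at each break x_0, at least two indices attain the minimum of min_i(a_i + i · x_0).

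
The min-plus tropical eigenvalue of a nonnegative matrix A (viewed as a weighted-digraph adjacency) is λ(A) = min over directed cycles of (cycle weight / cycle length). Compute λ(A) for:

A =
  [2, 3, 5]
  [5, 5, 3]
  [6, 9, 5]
λ(A) = 2

Enumerate directed cycles and compute their means (weight / length). Sample:
  cycle 0 → 0: weight = 2, length = 1, mean = 2/1 ≈ 2.000
  cycle 1 → 1: weight = 5, length = 1, mean = 5/1 ≈ 5.000
  cycle 2 → 2: weight = 5, length = 1, mean = 5/1 ≈ 5.000
  cycle 0 → 1 → 0: weight = 8, length = 2, mean = 8/2 ≈ 4.000
  cycle 0 → 2 → 0: weight = 11, length = 2, mean = 11/2 ≈ 5.500
  cycle 1 → 0 → 1: weight = 8, length = 2, mean = 8/2 ≈ 4.000
Minimum mean = 2.000, attained e.g. along the cycle 0 → 0 with weight 2 and length 1. So λ(A) = 2/1 = 2.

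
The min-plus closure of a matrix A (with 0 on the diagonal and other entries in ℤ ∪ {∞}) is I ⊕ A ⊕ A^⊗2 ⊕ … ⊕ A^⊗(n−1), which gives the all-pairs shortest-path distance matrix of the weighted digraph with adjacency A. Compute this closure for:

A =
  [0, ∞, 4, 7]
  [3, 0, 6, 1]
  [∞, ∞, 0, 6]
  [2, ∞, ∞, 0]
Closure =
  [0, ∞, 4, 7]
  [3, 0, 6, 1]
  [8, ∞, 0, 6]
  [2, ∞, 6, 0]

This is the Floyd-Warshall all-pairs shortest-path computation. For each intermediate vertex k = 0, 1, …, 3, update dist[i][j] ← min(dist[i][j], dist[i][k] + dist[k][j]). The final matrix gives, for each (i, j), the minimum total weight of any directed path from i to j (possibly empty when i = j).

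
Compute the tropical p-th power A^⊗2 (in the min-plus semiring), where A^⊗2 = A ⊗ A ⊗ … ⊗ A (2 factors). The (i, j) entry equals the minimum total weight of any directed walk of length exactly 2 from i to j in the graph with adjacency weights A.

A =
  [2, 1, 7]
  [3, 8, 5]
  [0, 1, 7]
A^⊗2 =
  [4, 3, 6]
  [5, 4, 10]
  [2, 1, 6]

Each entry (A^⊗2)_ij equals the minimum over all length-2 walks i = v_0 → v_1 → … → v_2 = j of Σ_t A[v_t][v_{t+1}]. For example, for (i, j) = (0, 2) we minimise over 3 possible intermediate vertex sequences; the minimum is 6, attained along the walk 0 → 1 → 2.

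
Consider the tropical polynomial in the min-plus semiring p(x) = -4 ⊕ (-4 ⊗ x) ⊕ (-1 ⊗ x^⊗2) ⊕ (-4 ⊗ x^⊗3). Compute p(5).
p(5) = -4

A tropical monomial a ⊗ x^⊗i evaluates to a + i · x. Evaluating each term at x = 5:
  Term 0 contributes -4 + 0 · 5 = -4
  Term 1 contributes -4 + 1 · 5 = 1
  Term 2 contributes -1 + 2 · 5 = 9
  Term 3 contributes -4 + 3 · 5 = 11
p(5) = ⊕ of these = min[-4, 1, 9, 11] = -4.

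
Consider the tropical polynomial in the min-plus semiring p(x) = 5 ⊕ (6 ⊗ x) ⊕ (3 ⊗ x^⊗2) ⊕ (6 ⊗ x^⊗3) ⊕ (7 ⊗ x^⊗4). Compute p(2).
p(2) = 5

A tropical monomial a ⊗ x^⊗i evaluates to a + i · x. Evaluating each term at x = 2:
  Term 0 contributes 5 + 0 · 2 = 5
  Term 1 contributes 6 + 1 · 2 = 8
  Term 2 contributes 3 + 2 · 2 = 7
  Term 3 contributes 6 + 3 · 2 = 12
  Term 4 contributes 7 + 4 · 2 = 15
p(2) = ⊕ of these = min[5, 8, 7, 12, 15] = 5.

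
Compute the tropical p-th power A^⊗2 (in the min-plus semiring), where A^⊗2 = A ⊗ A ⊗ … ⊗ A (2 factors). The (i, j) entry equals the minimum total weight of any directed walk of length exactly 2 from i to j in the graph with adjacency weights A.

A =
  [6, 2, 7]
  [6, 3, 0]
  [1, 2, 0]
A^⊗2 =
  [8, 5, 2]
  [1, 2, 0]
  [1, 2, 0]

Each entry (A^⊗2)_ij equals the minimum over all length-2 walks i = v_0 → v_1 → … → v_2 = j of Σ_t A[v_t][v_{t+1}]. For example, for (i, j) = (0, 2) we minimise over 3 possible intermediate vertex sequences; the minimum is 2, attained along the walk 0 → 1 → 2.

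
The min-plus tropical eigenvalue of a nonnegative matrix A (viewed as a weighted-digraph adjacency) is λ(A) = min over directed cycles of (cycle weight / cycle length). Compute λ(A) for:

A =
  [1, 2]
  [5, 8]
λ(A) = 1

Enumerate directed cycles and compute their means (weight / length). Sample:
  cycle 0 → 0: weight = 1, length = 1, mean = 1/1 ≈ 1.000
  cycle 1 → 1: weight = 8, length = 1, mean = 8/1 ≈ 8.000
  cycle 0 → 1 → 0: weight = 7, length = 2, mean = 7/2 ≈ 3.500
  cycle 1 → 0 → 1: weight = 7, length = 2, mean = 7/2 ≈ 3.500
Minimum mean = 1.000, attained e.g. along the cycle 0 → 0 with weight 1 and length 1. So λ(A) = 1/1 = 1.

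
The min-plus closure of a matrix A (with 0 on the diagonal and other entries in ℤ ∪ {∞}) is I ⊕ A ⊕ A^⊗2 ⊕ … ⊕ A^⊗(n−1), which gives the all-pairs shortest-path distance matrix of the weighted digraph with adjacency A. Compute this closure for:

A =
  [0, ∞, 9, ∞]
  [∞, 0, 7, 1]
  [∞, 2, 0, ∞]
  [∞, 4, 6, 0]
Closure =
  [0, 11, 9, 12]
  [∞, 0, 7, 1]
  [∞, 2, 0, 3]
  [∞, 4, 6, 0]

This is the Floyd-Warshall all-pairs shortest-path computation. For each intermediate vertex k = 0, 1, …, 3, update dist[i][j] ← min(dist[i][j], dist[i][k] + dist[k][j]). The final matrix gives, for each (i, j), the minimum total weight of any directed path from i to j (possibly empty when i = j).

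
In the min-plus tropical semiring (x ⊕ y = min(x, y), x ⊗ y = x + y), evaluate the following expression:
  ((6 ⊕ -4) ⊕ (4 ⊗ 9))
((6 ⊕ -4) ⊕ (4 ⊗ 9)) = -4

Expand innermost to outermost. Recall ⊕ takes the minimum of its arguments and ⊗ takes their sum. Working out the expression ((6 ⊕ -4) ⊕ (4 ⊗ 9)) gives -4.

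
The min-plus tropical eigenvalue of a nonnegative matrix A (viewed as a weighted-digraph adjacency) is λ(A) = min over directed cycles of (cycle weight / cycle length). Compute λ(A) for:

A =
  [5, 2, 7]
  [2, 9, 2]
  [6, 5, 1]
λ(A) = 1

Enumerate directed cycles and compute their means (weight / length). Sample:
  cycle 0 → 0: weight = 5, length = 1, mean = 5/1 ≈ 5.000
  cycle 1 → 1: weight = 9, length = 1, mean = 9/1 ≈ 9.000
  cycle 2 → 2: weight = 1, length = 1, mean = 1/1 ≈ 1.000
  cycle 0 → 1 → 0: weight = 4, length = 2, mean = 4/2 ≈ 2.000
  cycle 0 → 2 → 0: weight = 13, length = 2, mean = 13/2 ≈ 6.500
  cycle 1 → 0 → 1: weight = 4, length = 2, mean = 4/2 ≈ 2.000
Minimum mean = 1.000, attained e.g. along the cycle 2 → 2 with weight 1 and length 1. So λ(A) = 1/1 = 1.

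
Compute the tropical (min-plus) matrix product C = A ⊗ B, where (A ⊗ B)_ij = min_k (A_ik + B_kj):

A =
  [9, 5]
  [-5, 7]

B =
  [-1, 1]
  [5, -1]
A ⊗ B =
  [8, 4]
  [-6, -4]

Apply the min-plus product entry-by-entry:
  C[0][0] = min over k of (A[0][0] + B[0][0] = 9 + -1 = 8, A[0][1] + B[1][0] = 5 + 5 = 10) = 8 (attained at k = 0)
  C[0][1] = min over k of (A[0][0] + B[0][1] = 9 + 1 = 10, A[0][1] + B[1][1] = 5 + -1 = 4) = 4 (attained at k = 1)
  C[1][0] = min over k of (A[1][0] + B[0][0] = -5 + -1 = -6, A[1][1] + B[1][0] = 7 + 5 = 12) = -6 (attained at k = 0)
  C[1][1] = min over k of (A[1][0] + B[0][1] = -5 + 1 = -4, A[1][1] + B[1][1] = 7 + -1 = 6) = -4 (attained at k = 0)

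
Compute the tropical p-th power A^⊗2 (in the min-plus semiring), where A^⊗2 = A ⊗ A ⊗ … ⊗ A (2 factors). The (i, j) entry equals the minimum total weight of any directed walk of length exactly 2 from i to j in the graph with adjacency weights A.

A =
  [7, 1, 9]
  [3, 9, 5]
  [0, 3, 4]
A^⊗2 =
  [4, 8, 6]
  [5, 4, 9]
  [4, 1, 8]

Each entry (A^⊗2)_ij equals the minimum over all length-2 walks i = v_0 → v_1 → … → v_2 = j of Σ_t A[v_t][v_{t+1}]. For example, for (i, j) = (0, 2) we minimise over 3 possible intermediate vertex sequences; the minimum is 6, attained along the walk 0 → 1 → 2.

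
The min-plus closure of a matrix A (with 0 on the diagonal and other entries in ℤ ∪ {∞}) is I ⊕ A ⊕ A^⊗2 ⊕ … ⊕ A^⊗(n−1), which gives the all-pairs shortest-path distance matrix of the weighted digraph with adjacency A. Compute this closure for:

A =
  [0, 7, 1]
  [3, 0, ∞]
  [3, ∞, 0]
Closure =
  [0, 7, 1]
  [3, 0, 4]
  [3, 10, 0]

This is the Floyd-Warshall all-pairs shortest-path computation. For each intermediate vertex k = 0, 1, …, 2, update dist[i][j] ← min(dist[i][j], dist[i][k] + dist[k][j]). The final matrix gives, for each (i, j), the minimum total weight of any directed path from i to j (possibly empty when i = j).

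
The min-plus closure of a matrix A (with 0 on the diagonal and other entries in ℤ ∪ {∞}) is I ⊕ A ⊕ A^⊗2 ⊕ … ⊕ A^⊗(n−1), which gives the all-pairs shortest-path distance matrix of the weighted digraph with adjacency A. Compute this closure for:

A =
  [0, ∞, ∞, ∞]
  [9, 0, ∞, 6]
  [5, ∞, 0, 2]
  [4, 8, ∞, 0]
Closure =
  [0, ∞, ∞, ∞]
  [9, 0, ∞, 6]
  [5, 10, 0, 2]
  [4, 8, ∞, 0]

This is the Floyd-Warshall all-pairs shortest-path computation. For each intermediate vertex k = 0, 1, …, 3, update dist[i][j] ← min(dist[i][j], dist[i][k] + dist[k][j]). The final matrix gives, for each (i, j), the minimum total weight of any directed path from i to j (possibly empty when i = j).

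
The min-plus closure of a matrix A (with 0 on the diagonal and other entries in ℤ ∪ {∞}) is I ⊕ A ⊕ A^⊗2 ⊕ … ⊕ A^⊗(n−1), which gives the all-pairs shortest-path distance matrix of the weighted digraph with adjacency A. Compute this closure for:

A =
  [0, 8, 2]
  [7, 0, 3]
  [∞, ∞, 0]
Closure =
  [0, 8, 2]
  [7, 0, 3]
  [∞, ∞, 0]

This is the Floyd-Warshall all-pairs shortest-path computation. For each intermediate vertex k = 0, 1, …, 2, update dist[i][j] ← min(dist[i][j], dist[i][k] + dist[k][j]). The final matrix gives, for each (i, j), the minimum total weight of any directed path from i to j (possibly empty when i = j).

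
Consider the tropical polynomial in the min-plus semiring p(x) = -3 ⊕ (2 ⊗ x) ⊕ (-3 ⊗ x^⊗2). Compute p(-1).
p(-1) = -5

A tropical monomial a ⊗ x^⊗i evaluates to a + i · x. Evaluating each term at x = -1:
  Term 0 contributes -3 + 0 · -1 = -3
  Term 1 contributes 2 + 1 · -1 = 1
  Term 2 contributes -3 + 2 · -1 = -5
p(-1) = ⊕ of these = min[-3, 1, -5] = -5.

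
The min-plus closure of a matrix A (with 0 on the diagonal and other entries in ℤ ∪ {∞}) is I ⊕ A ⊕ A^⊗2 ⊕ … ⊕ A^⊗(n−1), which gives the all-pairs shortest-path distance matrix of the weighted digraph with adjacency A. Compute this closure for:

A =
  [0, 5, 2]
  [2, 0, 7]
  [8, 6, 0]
Closure =
  [0, 5, 2]
  [2, 0, 4]
  [8, 6, 0]

This is the Floyd-Warshall all-pairs shortest-path computation. For each intermediate vertex k = 0, 1, …, 2, update dist[i][j] ← min(dist[i][j], dist[i][k] + dist[k][j]). The final matrix gives, for each (i, j), the minimum total weight of any directed path from i to j (possibly empty when i = j).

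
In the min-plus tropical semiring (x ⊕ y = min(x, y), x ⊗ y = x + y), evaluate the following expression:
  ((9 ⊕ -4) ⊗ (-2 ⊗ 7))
((9 ⊕ -4) ⊗ (-2 ⊗ 7)) = 1

Expand innermost to outermost. Recall ⊕ takes the minimum of its arguments and ⊗ takes their sum. Working out the expression ((9 ⊕ -4) ⊗ (-2 ⊗ 7)) gives 1.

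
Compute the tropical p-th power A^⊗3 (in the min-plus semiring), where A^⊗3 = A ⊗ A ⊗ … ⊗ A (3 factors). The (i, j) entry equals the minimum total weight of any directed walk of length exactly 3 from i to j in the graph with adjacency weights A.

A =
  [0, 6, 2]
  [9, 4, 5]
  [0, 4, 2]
A^⊗3 =
  [0, 6, 2]
  [5, 11, 7]
  [0, 6, 2]

Each entry (A^⊗3)_ij equals the minimum over all length-3 walks i = v_0 → v_1 → … → v_3 = j of Σ_t A[v_t][v_{t+1}]. For example, for (i, j) = (0, 2) we minimise over 9 possible intermediate vertex sequences; the minimum is 2, attained along the walk 0 → 0 → 0 → 2.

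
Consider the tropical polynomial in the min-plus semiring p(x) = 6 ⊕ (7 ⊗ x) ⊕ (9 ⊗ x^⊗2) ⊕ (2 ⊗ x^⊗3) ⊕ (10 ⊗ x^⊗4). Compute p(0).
p(0) = 2

A tropical monomial a ⊗ x^⊗i evaluates to a + i · x. Evaluating each term at x = 0:
  Term 0 contributes 6 + 0 · 0 = 6
  Term 1 contributes 7 + 1 · 0 = 7
  Term 2 contributes 9 + 2 · 0 = 9
  Term 3 contributes 2 + 3 · 0 = 2
  Term 4 contributes 10 + 4 · 0 = 10
p(0) = ⊕ of these = min[6, 7, 9, 2, 10] = 2.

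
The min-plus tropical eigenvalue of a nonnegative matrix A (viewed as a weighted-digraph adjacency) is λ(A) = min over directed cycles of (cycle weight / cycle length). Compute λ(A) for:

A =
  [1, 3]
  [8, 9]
λ(A) = 1

Enumerate directed cycles and compute their means (weight / length). Sample:
  cycle 0 → 0: weight = 1, length = 1, mean = 1/1 ≈ 1.000
  cycle 1 → 1: weight = 9, length = 1, mean = 9/1 ≈ 9.000
  cycle 0 → 1 → 0: weight = 11, length = 2, mean = 11/2 ≈ 5.500
  cycle 1 → 0 → 1: weight = 11, length = 2, mean = 11/2 ≈ 5.500
Minimum mean = 1.000, attained e.g. along the cycle 0 → 0 with weight 1 and length 1. So λ(A) = 1/1 = 1.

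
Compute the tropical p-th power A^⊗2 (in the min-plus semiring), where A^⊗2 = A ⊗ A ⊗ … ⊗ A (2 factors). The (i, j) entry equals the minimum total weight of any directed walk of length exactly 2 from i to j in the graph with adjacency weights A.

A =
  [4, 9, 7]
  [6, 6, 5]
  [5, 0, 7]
A^⊗2 =
  [8, 7, 11]
  [10, 5, 11]
  [6, 6, 5]

Each entry (A^⊗2)_ij equals the minimum over all length-2 walks i = v_0 → v_1 → … → v_2 = j of Σ_t A[v_t][v_{t+1}]. For example, for (i, j) = (0, 2) we minimise over 3 possible intermediate vertex sequences; the minimum is 11, attained along the walk 0 → 0 → 2.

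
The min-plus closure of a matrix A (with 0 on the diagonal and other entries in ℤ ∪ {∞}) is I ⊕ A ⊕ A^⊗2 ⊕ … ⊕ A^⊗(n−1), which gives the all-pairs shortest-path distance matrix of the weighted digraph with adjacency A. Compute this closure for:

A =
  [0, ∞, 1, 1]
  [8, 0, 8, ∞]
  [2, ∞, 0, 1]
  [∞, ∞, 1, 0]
Closure =
  [0, ∞, 1, 1]
  [8, 0, 8, 9]
  [2, ∞, 0, 1]
  [3, ∞, 1, 0]

This is the Floyd-Warshall all-pairs shortest-path computation. For each intermediate vertex k = 0, 1, …, 3, update dist[i][j] ← min(dist[i][j], dist[i][k] + dist[k][j]). The final matrix gives, for each (i, j), the minimum total weight of any directed path from i to j (possibly empty when i = j).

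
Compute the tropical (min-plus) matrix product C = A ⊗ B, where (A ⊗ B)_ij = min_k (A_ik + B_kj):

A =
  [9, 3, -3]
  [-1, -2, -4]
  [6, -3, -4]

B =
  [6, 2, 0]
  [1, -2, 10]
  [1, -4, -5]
A ⊗ B =
  [-2, -7, -8]
  [-3, -8, -9]
  [-3, -8, -9]

Apply the min-plus product entry-by-entry:
  C[0][0] = min over k of (A[0][0] + B[0][0] = 9 + 6 = 15, A[0][1] + B[1][0] = 3 + 1 = 4, A[0][2] + B[2][0] = -3 + 1 = -2) = -2 (attained at k = 2)
  C[0][1] = min over k of (A[0][0] + B[0][1] = 9 + 2 = 11, A[0][1] + B[1][1] = 3 + -2 = 1, A[0][2] + B[2][1] = -3 + -4 = -7) = -7 (attained at k = 2)
  C[0][2] = min over k of (A[0][0] + B[0][2] = 9 + 0 = 9, A[0][1] + B[1][2] = 3 + 10 = 13, A[0][2] + B[2][2] = -3 + -5 = -8) = -8 (attained at k = 2)
  C[1][0] = min over k of (A[1][0] + B[0][0] = -1 + 6 = 5, A[1][1] + B[1][0] = -2 + 1 = -1, A[1][2] + B[2][0] = -4 + 1 = -3) = -3 (attained at k = 2)
  C[1][1] = min over k of (A[1][0] + B[0][1] = -1 + 2 = 1, A[1][1] + B[1][1] = -2 + -2 = -4, A[1][2] + B[2][1] = -4 + -4 = -8) = -8 (attained at k = 2)
  C[1][2] = min over k of (A[1][0] + B[0][2] = -1 + 0 = -1, A[1][1] + B[1][2] = -2 + 10 = 8, A[1][2] + B[2][2] = -4 + -5 = -9) = -9 (attained at k = 2)
  C[2][0] = min over k of (A[2][0] + B[0][0] = 6 + 6 = 12, A[2][1] + B[1][0] = -3 + 1 = -2, A[2][2] + B[2][0] = -4 + 1 = -3) = -3 (attained at k = 2)
  C[2][1] = min over k of (A[2][0] + B[0][1] = 6 + 2 = 8, A[2][1] + B[1][1] = -3 + -2 = -5, A[2][2] + B[2][1] = -4 + -4 = -8) = -8 (attained at k = 2)
  C[2][2] = min over k of (A[2][0] + B[0][2] = 6 + 0 = 6, A[2][1] + B[1][2] = -3 + 10 = 7, A[2][2] + B[2][2] = -4 + -5 = -9) = -9 (attained at k = 2)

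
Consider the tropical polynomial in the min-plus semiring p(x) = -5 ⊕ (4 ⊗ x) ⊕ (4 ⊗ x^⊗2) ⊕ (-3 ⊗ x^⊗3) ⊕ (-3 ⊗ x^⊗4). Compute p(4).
p(4) = -5

A tropical monomial a ⊗ x^⊗i evaluates to a + i · x. Evaluating each term at x = 4:
  Term 0 contributes -5 + 0 · 4 = -5
  Term 1 contributes 4 + 1 · 4 = 8
  Term 2 contributes 4 + 2 · 4 = 12
  Term 3 contributes -3 + 3 · 4 = 9
  Term 4 contributes -3 + 4 · 4 = 13
p(4) = ⊕ of these = min[-5, 8, 12, 9, 13] = -5.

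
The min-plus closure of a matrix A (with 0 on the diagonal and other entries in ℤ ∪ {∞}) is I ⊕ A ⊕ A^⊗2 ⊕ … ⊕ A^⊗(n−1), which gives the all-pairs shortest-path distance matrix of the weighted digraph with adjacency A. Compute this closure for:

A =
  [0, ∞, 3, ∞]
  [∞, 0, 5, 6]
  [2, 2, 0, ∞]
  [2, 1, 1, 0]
Closure =
  [0, 5, 3, 11]
  [7, 0, 5, 6]
  [2, 2, 0, 8]
  [2, 1, 1, 0]

This is the Floyd-Warshall all-pairs shortest-path computation. For each intermediate vertex k = 0, 1, …, 3, update dist[i][j] ← min(dist[i][j], dist[i][k] + dist[k][j]). The final matrix gives, for each (i, j), the minimum total weight of any directed path from i to j (possibly empty when i = j).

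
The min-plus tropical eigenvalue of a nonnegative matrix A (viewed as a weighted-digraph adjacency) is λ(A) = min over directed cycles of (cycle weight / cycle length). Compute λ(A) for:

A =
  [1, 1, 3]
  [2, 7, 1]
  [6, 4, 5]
λ(A) = 1

Enumerate directed cycles and compute their means (weight / length). Sample:
  cycle 0 → 0: weight = 1, length = 1, mean = 1/1 ≈ 1.000
  cycle 1 → 1: weight = 7, length = 1, mean = 7/1 ≈ 7.000
  cycle 2 → 2: weight = 5, length = 1, mean = 5/1 ≈ 5.000
  cycle 0 → 1 → 0: weight = 3, length = 2, mean = 3/2 ≈ 1.500
  cycle 0 → 2 → 0: weight = 9, length = 2, mean = 9/2 ≈ 4.500
  cycle 1 → 0 → 1: weight = 3, length = 2, mean = 3/2 ≈ 1.500
Minimum mean = 1.000, attained e.g. along the cycle 0 → 0 with weight 1 and length 1. So λ(A) = 1/1 = 1.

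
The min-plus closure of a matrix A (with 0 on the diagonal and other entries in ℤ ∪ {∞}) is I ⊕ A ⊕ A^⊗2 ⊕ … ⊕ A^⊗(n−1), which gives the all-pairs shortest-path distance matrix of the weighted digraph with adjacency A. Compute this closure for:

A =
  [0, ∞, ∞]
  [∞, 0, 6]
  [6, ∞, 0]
Closure =
  [0, ∞, ∞]
  [12, 0, 6]
  [6, ∞, 0]

This is the Floyd-Warshall all-pairs shortest-path computation. For each intermediate vertex k = 0, 1, …, 2, update dist[i][j] ← min(dist[i][j], dist[i][k] + dist[k][j]). The final matrix gives, for each (i, j), the minimum total weight of any directed path from i to j (possibly empty when i = j).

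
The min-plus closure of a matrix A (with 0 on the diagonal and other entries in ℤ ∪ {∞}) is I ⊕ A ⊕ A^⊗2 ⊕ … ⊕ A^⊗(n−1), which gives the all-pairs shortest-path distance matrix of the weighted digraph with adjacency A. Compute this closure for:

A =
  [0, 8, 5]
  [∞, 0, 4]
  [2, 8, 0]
Closure =
  [0, 8, 5]
  [6, 0, 4]
  [2, 8, 0]

This is the Floyd-Warshall all-pairs shortest-path computation. For each intermediate vertex k = 0, 1, …, 2, update dist[i][j] ← min(dist[i][j], dist[i][k] + dist[k][j]). The final matrix gives, for each (i, j), the minimum total weight of any directed path from i to j (possibly empty when i = j).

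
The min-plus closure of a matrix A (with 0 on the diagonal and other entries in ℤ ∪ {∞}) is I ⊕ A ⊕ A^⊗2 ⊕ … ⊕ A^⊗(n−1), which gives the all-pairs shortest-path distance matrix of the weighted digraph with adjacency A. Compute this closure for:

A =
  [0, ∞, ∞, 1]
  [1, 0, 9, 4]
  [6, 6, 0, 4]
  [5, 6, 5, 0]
Closure =
  [0, 7, 6, 1]
  [1, 0, 7, 2]
  [6, 6, 0, 4]
  [5, 6, 5, 0]

This is the Floyd-Warshall all-pairs shortest-path computation. For each intermediate vertex k = 0, 1, …, 3, update dist[i][j] ← min(dist[i][j], dist[i][k] + dist[k][j]). The final matrix gives, for each (i, j), the minimum total weight of any directed path from i to j (possibly empty when i = j).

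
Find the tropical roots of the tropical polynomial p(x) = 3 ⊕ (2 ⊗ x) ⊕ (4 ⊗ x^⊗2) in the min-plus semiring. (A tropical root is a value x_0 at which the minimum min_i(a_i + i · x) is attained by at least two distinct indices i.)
Roots: {-2, 1}

Each tropical root is a break point of the lower envelope of the lines y = a_i + i · x (there are 3 lines, with slopes 0, 1, ..., 2). Only the lines that attain the minimum somewhere contribute to roots; other lines are dominated. Here the surviving (envelope) indices are i = 2, i = 1, i = 0.
Intersections between consecutive envelope lines give the roots: for adjacent envelope indices i < j the intersection is x = (a_i − a_j) / (j − i). Reading off the sorted break points: {-2, 1}.
Verification: at each break x_0, at least two indices attain the minimum of min_i(a_i + i · x_0).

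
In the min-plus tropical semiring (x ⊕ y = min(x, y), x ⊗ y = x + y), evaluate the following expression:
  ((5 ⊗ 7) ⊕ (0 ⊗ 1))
((5 ⊗ 7) ⊕ (0 ⊗ 1)) = 1

Expand innermost to outermost. Recall ⊕ takes the minimum of its arguments and ⊗ takes their sum. Working out the expression ((5 ⊗ 7) ⊕ (0 ⊗ 1)) gives 1.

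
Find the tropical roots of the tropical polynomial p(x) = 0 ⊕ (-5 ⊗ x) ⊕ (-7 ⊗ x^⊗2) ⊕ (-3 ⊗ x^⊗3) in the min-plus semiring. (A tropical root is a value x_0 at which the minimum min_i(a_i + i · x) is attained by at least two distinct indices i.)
Roots: {-4, 2, 5}

Each tropical root is a break point of the lower envelope of the lines y = a_i + i · x (there are 4 lines, with slopes 0, 1, ..., 3). Only the lines that attain the minimum somewhere contribute to roots; other lines are dominated. Here the surviving (envelope) indices are i = 3, i = 2, i = 1, i = 0.
Intersections between consecutive envelope lines give the roots: for adjacent envelope indices i < j the intersection is x = (a_i − a_j) / (j − i). Reading off the sorted break points: {-4, 2, 5}.
Verification: at each break x_0, at least two indices attain the minimum of min_i(a_i + i · x_0).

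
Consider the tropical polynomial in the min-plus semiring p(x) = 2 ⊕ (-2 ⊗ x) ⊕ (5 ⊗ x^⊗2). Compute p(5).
p(5) = 2

A tropical monomial a ⊗ x^⊗i evaluates to a + i · x. Evaluating each term at x = 5:
  Term 0 contributes 2 + 0 · 5 = 2
  Term 1 contributes -2 + 1 · 5 = 3
  Term 2 contributes 5 + 2 · 5 = 15
p(5) = ⊕ of these = min[2, 3, 15] = 2.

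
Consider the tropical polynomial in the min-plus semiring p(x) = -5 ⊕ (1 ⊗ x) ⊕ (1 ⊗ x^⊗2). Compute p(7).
p(7) = -5

A tropical monomial a ⊗ x^⊗i evaluates to a + i · x. Evaluating each term at x = 7:
  Term 0 contributes -5 + 0 · 7 = -5
  Term 1 contributes 1 + 1 · 7 = 8
  Term 2 contributes 1 + 2 · 7 = 15
p(7) = ⊕ of these = min[-5, 8, 15] = -5.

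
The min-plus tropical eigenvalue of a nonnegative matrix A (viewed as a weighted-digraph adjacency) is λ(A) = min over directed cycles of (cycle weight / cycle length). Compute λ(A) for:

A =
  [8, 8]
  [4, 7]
λ(A) = 6

Enumerate directed cycles and compute their means (weight / length). Sample:
  cycle 0 → 0: weight = 8, length = 1, mean = 8/1 ≈ 8.000
  cycle 1 → 1: weight = 7, length = 1, mean = 7/1 ≈ 7.000
  cycle 0 → 1 → 0: weight = 12, length = 2, mean = 12/2 ≈ 6.000
  cycle 1 → 0 → 1: weight = 12, length = 2, mean = 12/2 ≈ 6.000
Minimum mean = 6.000, attained e.g. along the cycle 0 → 1 → 0 with weight 12 and length 2. So λ(A) = 12/2 = 6.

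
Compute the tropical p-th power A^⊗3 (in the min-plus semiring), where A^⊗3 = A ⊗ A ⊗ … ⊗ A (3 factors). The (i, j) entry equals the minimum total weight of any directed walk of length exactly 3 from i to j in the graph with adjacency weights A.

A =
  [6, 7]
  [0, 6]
A^⊗3 =
  [13, 14]
  [7, 13]

Each entry (A^⊗3)_ij equals the minimum over all length-3 walks i = v_0 → v_1 → … → v_3 = j of Σ_t A[v_t][v_{t+1}]. For example, for (i, j) = (0, 1) we minimise over 4 possible intermediate vertex sequences; the minimum is 14, attained along the walk 0 → 1 → 0 → 1.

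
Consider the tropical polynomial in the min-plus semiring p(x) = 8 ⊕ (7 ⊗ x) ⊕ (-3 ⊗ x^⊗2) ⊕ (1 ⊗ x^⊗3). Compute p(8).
p(8) = 8

A tropical monomial a ⊗ x^⊗i evaluates to a + i · x. Evaluating each term at x = 8:
  Term 0 contributes 8 + 0 · 8 = 8
  Term 1 contributes 7 + 1 · 8 = 15
  Term 2 contributes -3 + 2 · 8 = 13
  Term 3 contributes 1 + 3 · 8 = 25
p(8) = ⊕ of these = min[8, 15, 13, 25] = 8.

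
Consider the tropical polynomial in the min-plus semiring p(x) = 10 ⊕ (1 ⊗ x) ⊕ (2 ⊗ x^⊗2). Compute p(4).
p(4) = 5

A tropical monomial a ⊗ x^⊗i evaluates to a + i · x. Evaluating each term at x = 4:
  Term 0 contributes 10 + 0 · 4 = 10
  Term 1 contributes 1 + 1 · 4 = 5
  Term 2 contributes 2 + 2 · 4 = 10
p(4) = ⊕ of these = min[10, 5, 10] = 5.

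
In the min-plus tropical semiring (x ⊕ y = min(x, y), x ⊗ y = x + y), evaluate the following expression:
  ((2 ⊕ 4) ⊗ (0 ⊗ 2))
((2 ⊕ 4) ⊗ (0 ⊗ 2)) = 4

Expand innermost to outermost. Recall ⊕ takes the minimum of its arguments and ⊗ takes their sum. Working out the expression ((2 ⊕ 4) ⊗ (0 ⊗ 2)) gives 4.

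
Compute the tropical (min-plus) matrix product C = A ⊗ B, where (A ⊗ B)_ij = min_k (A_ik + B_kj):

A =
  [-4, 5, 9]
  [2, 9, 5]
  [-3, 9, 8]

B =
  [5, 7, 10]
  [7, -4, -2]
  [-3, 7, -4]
A ⊗ B =
  [1, 1, 3]
  [2, 5, 1]
  [2, 4, 4]

Apply the min-plus product entry-by-entry:
  C[0][0] = min over k of (A[0][0] + B[0][0] = -4 + 5 = 1, A[0][1] + B[1][0] = 5 + 7 = 12, A[0][2] + B[2][0] = 9 + -3 = 6) = 1 (attained at k = 0)
  C[0][1] = min over k of (A[0][0] + B[0][1] = -4 + 7 = 3, A[0][1] + B[1][1] = 5 + -4 = 1, A[0][2] + B[2][1] = 9 + 7 = 16) = 1 (attained at k = 1)
  C[0][2] = min over k of (A[0][0] + B[0][2] = -4 + 10 = 6, A[0][1] + B[1][2] = 5 + -2 = 3, A[0][2] + B[2][2] = 9 + -4 = 5) = 3 (attained at k = 1)
  C[1][0] = min over k of (A[1][0] + B[0][0] = 2 + 5 = 7, A[1][1] + B[1][0] = 9 + 7 = 16, A[1][2] + B[2][0] = 5 + -3 = 2) = 2 (attained at k = 2)
  C[1][1] = min over k of (A[1][0] + B[0][1] = 2 + 7 = 9, A[1][1] + B[1][1] = 9 + -4 = 5, A[1][2] + B[2][1] = 5 + 7 = 12) = 5 (attained at k = 1)
  C[1][2] = min over k of (A[1][0] + B[0][2] = 2 + 10 = 12, A[1][1] + B[1][2] = 9 + -2 = 7, A[1][2] + B[2][2] = 5 + -4 = 1) = 1 (attained at k = 2)
  C[2][0] = min over k of (A[2][0] + B[0][0] = -3 + 5 = 2, A[2][1] + B[1][0] = 9 + 7 = 16, A[2][2] + B[2][0] = 8 + -3 = 5) = 2 (attained at k = 0)
  C[2][1] = min over k of (A[2][0] + B[0][1] = -3 + 7 = 4, A[2][1] + B[1][1] = 9 + -4 = 5, A[2][2] + B[2][1] = 8 + 7 = 15) = 4 (attained at k = 0)
  C[2][2] = min over k of (A[2][0] + B[0][2] = -3 + 10 = 7, A[2][1] + B[1][2] = 9 + -2 = 7, A[2][2] + B[2][2] = 8 + -4 = 4) = 4 (attained at k = 2)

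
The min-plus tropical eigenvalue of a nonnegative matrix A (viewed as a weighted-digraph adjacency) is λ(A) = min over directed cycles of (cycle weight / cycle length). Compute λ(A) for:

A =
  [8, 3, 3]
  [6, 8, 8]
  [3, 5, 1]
λ(A) = 1

Enumerate directed cycles and compute their means (weight / length). Sample:
  cycle 0 → 0: weight = 8, length = 1, mean = 8/1 ≈ 8.000
  cycle 1 → 1: weight = 8, length = 1, mean = 8/1 ≈ 8.000
  cycle 2 → 2: weight = 1, length = 1, mean = 1/1 ≈ 1.000
  cycle 0 → 1 → 0: weight = 9, length = 2, mean = 9/2 ≈ 4.500
  cycle 0 → 2 → 0: weight = 6, length = 2, mean = 6/2 ≈ 3.000
  cycle 1 → 0 → 1: weight = 9, length = 2, mean = 9/2 ≈ 4.500
Minimum mean = 1.000, attained e.g. along the cycle 2 → 2 with weight 1 and length 1. So λ(A) = 1/1 = 1.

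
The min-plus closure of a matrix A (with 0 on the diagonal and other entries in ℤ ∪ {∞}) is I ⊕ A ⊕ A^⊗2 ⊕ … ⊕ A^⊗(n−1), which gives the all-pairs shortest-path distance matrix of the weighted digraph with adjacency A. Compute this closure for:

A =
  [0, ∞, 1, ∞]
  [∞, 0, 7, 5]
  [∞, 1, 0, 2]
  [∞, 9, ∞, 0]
Closure =
  [0, 2, 1, 3]
  [∞, 0, 7, 5]
  [∞, 1, 0, 2]
  [∞, 9, 16, 0]

This is the Floyd-Warshall all-pairs shortest-path computation. For each intermediate vertex k = 0, 1, …, 3, update dist[i][j] ← min(dist[i][j], dist[i][k] + dist[k][j]). The final matrix gives, for each (i, j), the minimum total weight of any directed path from i to j (possibly empty when i = j).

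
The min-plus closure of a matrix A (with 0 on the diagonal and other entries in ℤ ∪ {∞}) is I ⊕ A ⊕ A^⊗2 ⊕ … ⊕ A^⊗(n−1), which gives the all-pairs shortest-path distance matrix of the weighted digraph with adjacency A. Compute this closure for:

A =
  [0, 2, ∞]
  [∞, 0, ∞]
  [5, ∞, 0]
Closure =
  [0, 2, ∞]
  [∞, 0, ∞]
  [5, 7, 0]

This is the Floyd-Warshall all-pairs shortest-path computation. For each intermediate vertex k = 0, 1, …, 2, update dist[i][j] ← min(dist[i][j], dist[i][k] + dist[k][j]). The final matrix gives, for each (i, j), the minimum total weight of any directed path from i to j (possibly empty when i = j).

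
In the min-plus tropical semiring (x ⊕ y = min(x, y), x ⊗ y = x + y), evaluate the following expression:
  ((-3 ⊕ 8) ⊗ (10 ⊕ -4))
((-3 ⊕ 8) ⊗ (10 ⊕ -4)) = -7

Expand innermost to outermost. Recall ⊕ takes the minimum of its arguments and ⊗ takes their sum. Working out the expression ((-3 ⊕ 8) ⊗ (10 ⊕ -4)) gives -7.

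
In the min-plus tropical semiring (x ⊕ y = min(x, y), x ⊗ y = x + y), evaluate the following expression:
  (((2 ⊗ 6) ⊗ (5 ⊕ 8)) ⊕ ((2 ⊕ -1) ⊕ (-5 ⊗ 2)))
(((2 ⊗ 6) ⊗ (5 ⊕ 8)) ⊕ ((2 ⊕ -1) ⊕ (-5 ⊗ 2))) = -3

Expand innermost to outermost. Recall ⊕ takes the minimum of its arguments and ⊗ takes their sum. Working out the expression (((2 ⊗ 6) ⊗ (5 ⊕ 8)) ⊕ ((2 ⊕ -1) ⊕ (-5 ⊗ 2))) gives -3.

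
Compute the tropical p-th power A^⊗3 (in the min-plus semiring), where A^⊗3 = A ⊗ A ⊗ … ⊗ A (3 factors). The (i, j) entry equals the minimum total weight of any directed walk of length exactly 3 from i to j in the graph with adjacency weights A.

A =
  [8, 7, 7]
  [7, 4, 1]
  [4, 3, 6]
A^⊗3 =
  [12, 11, 11]
  [9, 8, 5]
  [8, 7, 8]

Each entry (A^⊗3)_ij equals the minimum over all length-3 walks i = v_0 → v_1 → … → v_3 = j of Σ_t A[v_t][v_{t+1}]. For example, for (i, j) = (0, 2) we minimise over 9 possible intermediate vertex sequences; the minimum is 11, attained along the walk 0 → 2 → 1 → 2.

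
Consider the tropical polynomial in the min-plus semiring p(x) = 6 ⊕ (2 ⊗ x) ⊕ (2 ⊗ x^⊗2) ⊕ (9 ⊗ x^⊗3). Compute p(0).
p(0) = 2

A tropical monomial a ⊗ x^⊗i evaluates to a + i · x. Evaluating each term at x = 0:
  Term 0 contributes 6 + 0 · 0 = 6
  Term 1 contributes 2 + 1 · 0 = 2
  Term 2 contributes 2 + 2 · 0 = 2
  Term 3 contributes 9 + 3 · 0 = 9
p(0) = ⊕ of these = min[6, 2, 2, 9] = 2.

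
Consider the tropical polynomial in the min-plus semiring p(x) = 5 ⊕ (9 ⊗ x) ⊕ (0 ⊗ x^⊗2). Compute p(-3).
p(-3) = -6

A tropical monomial a ⊗ x^⊗i evaluates to a + i · x. Evaluating each term at x = -3:
  Term 0 contributes 5 + 0 · -3 = 5
  Term 1 contributes 9 + 1 · -3 = 6
  Term 2 contributes 0 + 2 · -3 = -6
p(-3) = ⊕ of these = min[5, 6, -6] = -6.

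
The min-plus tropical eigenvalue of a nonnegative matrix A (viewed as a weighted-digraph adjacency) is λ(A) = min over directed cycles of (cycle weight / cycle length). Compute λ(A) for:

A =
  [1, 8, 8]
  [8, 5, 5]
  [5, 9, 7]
λ(A) = 1

Enumerate directed cycles and compute their means (weight / length). Sample:
  cycle 0 → 0: weight = 1, length = 1, mean = 1/1 ≈ 1.000
  cycle 1 → 1: weight = 5, length = 1, mean = 5/1 ≈ 5.000
  cycle 2 → 2: weight = 7, length = 1, mean = 7/1 ≈ 7.000
  cycle 0 → 1 → 0: weight = 16, length = 2, mean = 16/2 ≈ 8.000
  cycle 0 → 2 → 0: weight = 13, length = 2, mean = 13/2 ≈ 6.500
  cycle 1 → 0 → 1: weight = 16, length = 2, mean = 16/2 ≈ 8.000
Minimum mean = 1.000, attained e.g. along the cycle 0 → 0 with weight 1 and length 1. So λ(A) = 1/1 = 1.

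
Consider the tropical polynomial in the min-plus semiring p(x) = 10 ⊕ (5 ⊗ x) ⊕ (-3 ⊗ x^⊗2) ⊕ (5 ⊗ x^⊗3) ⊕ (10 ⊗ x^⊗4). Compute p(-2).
p(-2) = -7

A tropical monomial a ⊗ x^⊗i evaluates to a + i · x. Evaluating each term at x = -2:
  Term 0 contributes 10 + 0 · -2 = 10
  Term 1 contributes 5 + 1 · -2 = 3
  Term 2 contributes -3 + 2 · -2 = -7
  Term 3 contributes 5 + 3 · -2 = -1
  Term 4 contributes 10 + 4 · -2 = 2
p(-2) = ⊕ of these = min[10, 3, -7, -1, 2] = -7.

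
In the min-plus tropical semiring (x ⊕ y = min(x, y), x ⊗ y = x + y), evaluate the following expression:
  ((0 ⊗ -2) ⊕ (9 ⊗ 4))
((0 ⊗ -2) ⊕ (9 ⊗ 4)) = -2

Expand innermost to outermost. Recall ⊕ takes the minimum of its arguments and ⊗ takes their sum. Working out the expression ((0 ⊗ -2) ⊕ (9 ⊗ 4)) gives -2.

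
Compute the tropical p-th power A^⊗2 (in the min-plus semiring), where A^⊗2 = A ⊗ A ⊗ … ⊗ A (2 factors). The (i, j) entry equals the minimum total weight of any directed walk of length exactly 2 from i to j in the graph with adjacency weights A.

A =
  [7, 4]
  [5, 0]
A^⊗2 =
  [9, 4]
  [5, 0]

Each entry (A^⊗2)_ij equals the minimum over all length-2 walks i = v_0 → v_1 → … → v_2 = j of Σ_t A[v_t][v_{t+1}]. For example, for (i, j) = (0, 1) we minimise over 2 possible intermediate vertex sequences; the minimum is 4, attained along the walk 0 → 1 → 1.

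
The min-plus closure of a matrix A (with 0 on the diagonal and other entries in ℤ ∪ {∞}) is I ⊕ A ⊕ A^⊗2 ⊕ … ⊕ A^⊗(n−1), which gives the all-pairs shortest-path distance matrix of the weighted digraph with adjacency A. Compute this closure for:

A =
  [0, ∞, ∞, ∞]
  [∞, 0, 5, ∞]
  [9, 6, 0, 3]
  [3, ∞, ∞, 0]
Closure =
  [0, ∞, ∞, ∞]
  [11, 0, 5, 8]
  [6, 6, 0, 3]
  [3, ∞, ∞, 0]

This is the Floyd-Warshall all-pairs shortest-path computation. For each intermediate vertex k = 0, 1, …, 3, update dist[i][j] ← min(dist[i][j], dist[i][k] + dist[k][j]). The final matrix gives, for each (i, j), the minimum total weight of any directed path from i to j (possibly empty when i = j).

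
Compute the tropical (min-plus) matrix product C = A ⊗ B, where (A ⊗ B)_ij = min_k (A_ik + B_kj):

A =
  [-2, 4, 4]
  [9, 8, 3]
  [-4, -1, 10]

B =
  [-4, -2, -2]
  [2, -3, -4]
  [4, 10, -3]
A ⊗ B =
  [-6, -4, -4]
  [5, 5, 0]
  [-8, -6, -6]

Apply the min-plus product entry-by-entry:
  C[0][0] = min over k of (A[0][0] + B[0][0] = -2 + -4 = -6, A[0][1] + B[1][0] = 4 + 2 = 6, A[0][2] + B[2][0] = 4 + 4 = 8) = -6 (attained at k = 0)
  C[0][1] = min over k of (A[0][0] + B[0][1] = -2 + -2 = -4, A[0][1] + B[1][1] = 4 + -3 = 1, A[0][2] + B[2][1] = 4 + 10 = 14) = -4 (attained at k = 0)
  C[0][2] = min over k of (A[0][0] + B[0][2] = -2 + -2 = -4, A[0][1] + B[1][2] = 4 + -4 = 0, A[0][2] + B[2][2] = 4 + -3 = 1) = -4 (attained at k = 0)
  C[1][0] = min over k of (A[1][0] + B[0][0] = 9 + -4 = 5, A[1][1] + B[1][0] = 8 + 2 = 10, A[1][2] + B[2][0] = 3 + 4 = 7) = 5 (attained at k = 0)
  C[1][1] = min over k of (A[1][0] + B[0][1] = 9 + -2 = 7, A[1][1] + B[1][1] = 8 + -3 = 5, A[1][2] + B[2][1] = 3 + 10 = 13) = 5 (attained at k = 1)
  C[1][2] = min over k of (A[1][0] + B[0][2] = 9 + -2 = 7, A[1][1] + B[1][2] = 8 + -4 = 4, A[1][2] + B[2][2] = 3 + -3 = 0) = 0 (attained at k = 2)
  C[2][0] = min over k of (A[2][0] + B[0][0] = -4 + -4 = -8, A[2][1] + B[1][0] = -1 + 2 = 1, A[2][2] + B[2][0] = 10 + 4 = 14) = -8 (attained at k = 0)
  C[2][1] = min over k of (A[2][0] + B[0][1] = -4 + -2 = -6, A[2][1] + B[1][1] = -1 + -3 = -4, A[2][2] + B[2][1] = 10 + 10 = 20) = -6 (attained at k = 0)
  C[2][2] = min over k of (A[2][0] + B[0][2] = -4 + -2 = -6, A[2][1] + B[1][2] = -1 + -4 = -5, A[2][2] + B[2][2] = 10 + -3 = 7) = -6 (attained at k = 0)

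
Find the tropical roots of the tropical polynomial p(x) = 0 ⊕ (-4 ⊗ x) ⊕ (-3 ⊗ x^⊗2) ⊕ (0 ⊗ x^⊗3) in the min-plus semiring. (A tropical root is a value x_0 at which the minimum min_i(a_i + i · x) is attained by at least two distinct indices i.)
Roots: {-3, -1, 4}

Each tropical root is a break point of the lower envelope of the lines y = a_i + i · x (there are 4 lines, with slopes 0, 1, ..., 3). Only the lines that attain the minimum somewhere contribute to roots; other lines are dominated. Here the surviving (envelope) indices are i = 3, i = 2, i = 1, i = 0.
Intersections between consecutive envelope lines give the roots: for adjacent envelope indices i < j the intersection is x = (a_i − a_j) / (j − i). Reading off the sorted break points: {-3, -1, 4}.
Verification: at each break x_0, at least two indices attain the minimum of min_i(a_i + i · x_0).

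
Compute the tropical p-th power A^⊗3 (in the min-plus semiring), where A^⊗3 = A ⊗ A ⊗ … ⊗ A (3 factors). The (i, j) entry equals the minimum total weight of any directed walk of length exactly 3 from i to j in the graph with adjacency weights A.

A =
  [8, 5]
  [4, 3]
A^⊗3 =
  [12, 11]
  [10, 9]

Each entry (A^⊗3)_ij equals the minimum over all length-3 walks i = v_0 → v_1 → … → v_3 = j of Σ_t A[v_t][v_{t+1}]. For example, for (i, j) = (0, 1) we minimise over 4 possible intermediate vertex sequences; the minimum is 11, attained along the walk 0 → 1 → 1 → 1.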